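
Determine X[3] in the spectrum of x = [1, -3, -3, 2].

X[3] = Σ(n=0 to 3) x[n] · ω_4^(3n) where ω_4 = e^(-2πi/4)
= (1)·ω_4^0 + (-3)·ω_4^3 + (-3)·ω_4^6 + (2)·ω_4^9

X[3] = 4-5i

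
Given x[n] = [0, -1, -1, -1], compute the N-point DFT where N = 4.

X[k] = Σ(n=0 to 3) x[n] · ω_4^(nk)
where ω_4 = e^(-2πi/4)

Computing each X[k]:
X[0] = -3
X[1] = 1
X[2] = 1
X[3] = 1

X = [-3, 1, 1, 1]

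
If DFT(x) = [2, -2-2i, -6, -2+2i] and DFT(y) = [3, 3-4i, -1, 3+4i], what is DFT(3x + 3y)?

By linearity: DFT(3x + 3y) = 3·DFT(x) + 3·DFT(y)
= 3·[2, -2-2i, -6, -2+2i] + 3·[3, 3-4i, -1, 3+4i]

Computing element-wise:
Z[0] = 3·(2) + 3·(3) = 15
Z[1] = 3·(-2-2i) + 3·(3-4i) = 3-18i
Z[2] = 3·(-6) + 3·(-1) = -21
Z[3] = 3·(-2+2i) + 3·(3+4i) = 3+18i

DFT(3x + 3y) = 3·X + 3·Y = [15, 3-18i, -21, 3+18i]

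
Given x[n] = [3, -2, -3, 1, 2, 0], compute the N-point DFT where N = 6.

X[k] = Σ(n=0 to 5) x[n] · ω_6^(nk)
where ω_6 = e^(-2πi/6)

Computing each X[k]:
X[0] = 1
X[1] = 1.5000+6.0622i
X[2] = 5.5000-2.5981i
X[3] = 3
X[4] = 5.5000+2.5981i
X[5] = 1.5000-6.0622i

X = [1, 1.5000+6.0622i, 5.5000-2.5981i, 3, 5.5000+2.5981i, 1.5000-6.0622i]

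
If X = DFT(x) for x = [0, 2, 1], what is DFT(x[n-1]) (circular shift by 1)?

Time shift by 1: X_shifted[k] = ω_3^(1k) · X[k]
Shifted x = [1, 0, 2]

DFT(x[n-1]) = [3, 1.7321i, -1.7321i]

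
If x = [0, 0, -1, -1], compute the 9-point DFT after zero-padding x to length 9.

Original 4-point DFT: [-2, 1-1i, 0, 1+1i]
Zero-padded 9-point DFT provides frequency interpolation.

DFT_9([x, 0, ...]) = [-2, 0.3264+1.8508i, 1.4397-0.5240i, -0.5000-0.8660i, -0.2660+0.2232i, -0.2660-0.2232i, -0.5000+0.8660i, 1.4397+0.5240i, 0.3264-1.8508i]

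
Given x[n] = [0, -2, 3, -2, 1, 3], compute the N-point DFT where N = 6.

X[k] = Σ(n=0 to 5) x[n] · ω_6^(nk)
where ω_6 = e^(-2πi/6)

Computing each X[k]:
X[0] = 3
X[1] = 0.5000+2.5981i
X[2] = -4.5000+6.0622i
X[3] = 5
X[4] = -4.5000-6.0622i
X[5] = 0.5000-2.5981i

X = [3, 0.5000+2.5981i, -4.5000+6.0622i, 5, -4.5000-6.0622i, 0.5000-2.5981i]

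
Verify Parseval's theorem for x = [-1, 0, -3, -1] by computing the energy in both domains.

Time domain:
Σ|x[n]|² = |-1|² + |0|² + |-3|² + |-1|² = 11.0000

Frequency domain:
(1/4)Σ|X[k]|² = (1/4)(|-5|² + |2-1i|² + |-3|² + |2+1i|²) = (1/4)·44.0000 = 11.0000

Both sides agree, confirming Parseval's theorem.

Σ|x[n]|² = (1/N)Σ|X[k]|² = 11.0000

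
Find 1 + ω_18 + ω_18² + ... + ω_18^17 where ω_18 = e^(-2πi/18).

Sum of all nth roots of unity equals 0 for n > 1 (geometric series with r ≠ 1).

0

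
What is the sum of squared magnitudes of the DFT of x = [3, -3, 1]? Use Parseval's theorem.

Parseval: Σ|x[n]|² = (1/N)Σ|X[k]|², so Σ|X[k]|² = N·Σ|x[n]|² = 3·19.0000

Σ|X[k]|² = N·Σ|x[n]|² = 3·19.0000 = 57.0000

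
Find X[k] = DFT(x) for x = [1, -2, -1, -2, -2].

X[k] = Σ(n=0 to 4) x[n] · ω_5^(nk)
where ω_5 = e^(-2πi/5)

Computing each X[k]:
X[0] = -6
X[1] = 2.1910-0.5878i
X[2] = 3.3090+0.9511i
X[3] = 3.3090-0.9511i
X[4] = 2.1910+0.5878i

X = [-6, 2.1910-0.5878i, 3.3090+0.9511i, 3.3090-0.9511i, 2.1910+0.5878i]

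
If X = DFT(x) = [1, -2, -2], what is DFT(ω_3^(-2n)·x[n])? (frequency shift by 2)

Modulation property: DFT(ω_3^(-2n)·x[n]) = X[(k-2) mod 3], so circularly shift X by 2 positions.

X[k-2] = [-2, -2, 1]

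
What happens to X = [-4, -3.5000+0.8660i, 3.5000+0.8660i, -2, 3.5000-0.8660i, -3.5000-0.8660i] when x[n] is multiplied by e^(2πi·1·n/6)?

Modulation property: DFT(ω_6^(-1n)·x[n]) = X[(k-1) mod 6], so circularly shift X by 1 positions.

X[k-1] = [-3.5000-0.8660i, -4, -3.5000+0.8660i, 3.5000+0.8660i, -2, 3.5000-0.8660i]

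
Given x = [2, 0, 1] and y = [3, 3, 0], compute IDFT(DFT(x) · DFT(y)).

(x ⊛ y)[n] = Σ(m=0 to 2) x[m] · y[(n-m) mod 3]

Computing each output sample:
(x ⊛ y)[0] = 9
(x ⊛ y)[1] = 6
(x ⊛ y)[2] = 3

x ⊛ y = [9, 6, 3]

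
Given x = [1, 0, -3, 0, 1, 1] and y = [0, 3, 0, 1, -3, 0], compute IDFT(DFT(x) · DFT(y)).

(x ⊛ y)[n] = Σ(m=0 to 5) x[m] · y[(n-m) mod 6]

Computing each output sample:
(x ⊛ y)[0] = 12
(x ⊛ y)[1] = 4
(x ⊛ y)[2] = -2
(x ⊛ y)[3] = -11
(x ⊛ y)[4] = -3
(x ⊛ y)[5] = 0

x ⊛ y = [12, 4, -2, -11, -3, 0]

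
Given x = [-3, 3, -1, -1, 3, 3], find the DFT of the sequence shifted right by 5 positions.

Time shift by 5: X_shifted[k] = ω_6^(5k) · X[k]
Shifted x = [3, -1, -1, 3, 3, -3]

DFT(x[n-5]) = [4, -3.0000+1.7321i, 7.0000-5.1962i, 6, 7.0000+5.1962i, -3.0000-1.7321i]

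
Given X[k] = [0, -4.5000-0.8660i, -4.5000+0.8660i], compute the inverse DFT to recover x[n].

x[n] = (1/3) Σ(k=0 to 2) X[k] · e^(2πikn/3)

Computing each x[n]:
x[0] = -3
x[1] = 2
x[2] = 1

x = [-3, 2, 1]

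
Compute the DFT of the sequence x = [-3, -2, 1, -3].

X[k] = Σ(n=0 to 3) x[n] · ω_4^(nk)
where ω_4 = e^(-2πi/4)

Computing each X[k]:
X[0] = -7
X[1] = -4-1i
X[2] = 3
X[3] = -4+1i

X = [-7, -4-1i, 3, -4+1i]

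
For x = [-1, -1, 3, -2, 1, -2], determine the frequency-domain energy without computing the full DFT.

Parseval: Σ|x[n]|² = (1/N)Σ|X[k]|², so Σ|X[k]|² = N·Σ|x[n]|² = 6·20.0000

Σ|X[k]|² = N·Σ|x[n]|² = 6·20.0000 = 120.0000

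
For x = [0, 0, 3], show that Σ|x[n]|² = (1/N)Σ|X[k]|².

Time domain:
Σ|x[n]|² = |0|² + |0|² + |3|² = 9.0000

Frequency domain:
(1/3)Σ|X[k]|² = (1/3)(|3|² + |-1.5000+2.5981i|² + |-1.5000-2.5981i|²) = (1/3)·27.0000 = 9.0000

Both sides agree, confirming Parseval's theorem.

Σ|x[n]|² = (1/N)Σ|X[k]|² = 9.0000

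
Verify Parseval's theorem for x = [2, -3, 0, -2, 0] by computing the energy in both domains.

Time domain:
Σ|x[n]|² = |2|² + |-3|² + |0|² + |-2|² + |0|² = 17.0000

Frequency domain:
(1/5)Σ|X[k]|² = (1/5)(|-3|² + |2.6910+1.6776i|² + |3.8090+3.6655i|² + |3.8090-3.6655i|² + |2.6910-1.6776i|²) = (1/5)·85.0000 = 17.0000

Both sides agree, confirming Parseval's theorem.

Σ|x[n]|² = (1/N)Σ|X[k]|² = 17.0000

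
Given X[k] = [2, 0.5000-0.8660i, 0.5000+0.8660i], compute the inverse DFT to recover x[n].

x[n] = (1/3) Σ(k=0 to 2) X[k] · e^(2πikn/3)

Computing each x[n]:
x[0] = 1
x[1] = 1
x[2] = 0

x = [1, 1, 0]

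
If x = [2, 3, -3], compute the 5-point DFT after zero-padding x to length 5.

Original 3-point DFT: [2, 2.0000-5.1962i, 2.0000+5.1962i]
Zero-padded 5-point DFT provides frequency interpolation.

DFT_5([x, 0, ...]) = [2, 5.3541-1.0898i, -1.3541-4.6165i, -1.3541+4.6165i, 5.3541+1.0898i]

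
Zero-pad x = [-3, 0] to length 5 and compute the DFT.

Original 2-point DFT: [-3, -3]
Zero-padded 5-point DFT provides frequency interpolation.

DFT_5([x, 0, ...]) = [-3, -3, -3, -3, -3]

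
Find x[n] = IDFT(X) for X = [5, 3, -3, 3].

x[n] = (1/4) Σ(k=0 to 3) X[k] · e^(2πikn/4)

Computing each x[n]:
x[0] = 2
x[1] = 2
x[2] = -1
x[3] = 2

x = [2, 2, -1, 2]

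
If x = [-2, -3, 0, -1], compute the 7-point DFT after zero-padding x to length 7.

Original 4-point DFT: [-6, -2+2i, 2, -2-2i]
Zero-padded 7-point DFT provides frequency interpolation.

DFT_7([x, 0, ...]) = [-6, -2.9695+2.7794i, -1.9559+2.1430i, 0.9254+2.2766i, 0.9254-2.2766i, -1.9559-2.1430i, -2.9695-2.7794i]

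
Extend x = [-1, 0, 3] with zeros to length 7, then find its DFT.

Original 3-point DFT: [2, -2.5000+2.5981i, -2.5000-2.5981i]
Zero-padded 7-point DFT provides frequency interpolation.

DFT_7([x, 0, ...]) = [2, -1.6676-2.9248i, -3.7029+1.3017i, 0.8705+2.3455i, 0.8705-2.3455i, -3.7029-1.3017i, -1.6676+2.9248i]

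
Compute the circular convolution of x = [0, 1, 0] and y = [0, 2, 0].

(x ⊛ y)[n] = Σ(m=0 to 2) x[m] · y[(n-m) mod 3]

Computing each output sample:
(x ⊛ y)[0] = 0
(x ⊛ y)[1] = 0
(x ⊛ y)[2] = 2

x ⊛ y = [0, 0, 2]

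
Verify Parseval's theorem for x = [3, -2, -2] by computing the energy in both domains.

Time domain:
Σ|x[n]|² = |3|² + |-2|² + |-2|² = 17.0000

Frequency domain:
(1/3)Σ|X[k]|² = (1/3)(|-1|² + |5|² + |5|²) = (1/3)·51.0000 = 17.0000

Both sides agree, confirming Parseval's theorem.

Σ|x[n]|² = (1/N)Σ|X[k]|² = 17.0000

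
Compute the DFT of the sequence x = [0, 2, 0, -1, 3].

X[k] = Σ(n=0 to 4) x[n] · ω_5^(nk)
where ω_5 = e^(-2πi/5)

Computing each X[k]:
X[0] = 4
X[1] = 2.3541+0.3633i
X[2] = -4.3541+1.5388i
X[3] = -4.3541-1.5388i
X[4] = 2.3541-0.3633i

X = [4, 2.3541+0.3633i, -4.3541+1.5388i, -4.3541-1.5388i, 2.3541-0.3633i]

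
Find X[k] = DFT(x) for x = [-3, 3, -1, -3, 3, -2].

X[k] = Σ(n=0 to 5) x[n] · ω_6^(nk)
where ω_6 = e^(-2πi/6)

Computing each X[k]:
X[0] = -3
X[1] = -0.5000-0.8660i
X[2] = -7.5000-7.7942i
X[3] = 1
X[4] = -7.5000+7.7942i
X[5] = -0.5000+0.8660i

X = [-3, -0.5000-0.8660i, -7.5000-7.7942i, 1, -7.5000+7.7942i, -0.5000+0.8660i]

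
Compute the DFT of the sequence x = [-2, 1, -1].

X[k] = Σ(n=0 to 2) x[n] · ω_3^(nk)
where ω_3 = e^(-2πi/3)

Computing each X[k]:
X[0] = -2
X[1] = -2.0000-1.7321i
X[2] = -2.0000+1.7321i

X = [-2, -2.0000-1.7321i, -2.0000+1.7321i]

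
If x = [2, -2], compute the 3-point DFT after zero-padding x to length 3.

Original 2-point DFT: [0, 4]
Zero-padded 3-point DFT provides frequency interpolation.

DFT_3([x, 0, ...]) = [0, 3.0000+1.7321i, 3.0000-1.7321i]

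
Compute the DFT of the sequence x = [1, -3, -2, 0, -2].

X[k] = Σ(n=0 to 4) x[n] · ω_5^(nk)
where ω_5 = e^(-2πi/5)

Computing each X[k]:
X[0] = -6
X[1] = 1.0729+2.1266i
X[2] = 4.4271-1.3143i
X[3] = 4.4271+1.3143i
X[4] = 1.0729-2.1266i

X = [-6, 1.0729+2.1266i, 4.4271-1.3143i, 4.4271+1.3143i, 1.0729-2.1266i]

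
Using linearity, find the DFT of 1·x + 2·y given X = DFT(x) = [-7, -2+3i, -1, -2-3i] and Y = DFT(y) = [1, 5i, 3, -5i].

By linearity: DFT(1x + 2y) = 1·DFT(x) + 2·DFT(y)
= 1·[-7, -2+3i, -1, -2-3i] + 2·[1, 5i, 3, -5i]

Computing element-wise:
Z[0] = 1·(-7) + 2·(1) = -5
Z[1] = 1·(-2+3i) + 2·(5i) = -2+13i
Z[2] = 1·(-1) + 2·(3) = 5
Z[3] = 1·(-2-3i) + 2·(-5i) = -2-13i

DFT(1x + 2y) = 1·X + 2·Y = [-5, -2+13i, 5, -2-13i]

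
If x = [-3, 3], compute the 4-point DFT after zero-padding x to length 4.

Original 2-point DFT: [0, -6]
Zero-padded 4-point DFT provides frequency interpolation.

DFT_4([x, 0, ...]) = [0, -3-3i, -6, -3+3i]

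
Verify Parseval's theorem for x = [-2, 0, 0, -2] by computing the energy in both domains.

Time domain:
Σ|x[n]|² = |-2|² + |0|² + |0|² + |-2|² = 8.0000

Frequency domain:
(1/4)Σ|X[k]|² = (1/4)(|-4|² + |-2-2i|² + |0|² + |-2+2i|²) = (1/4)·32.0000 = 8.0000

Both sides agree, confirming Parseval's theorem.

Σ|x[n]|² = (1/N)Σ|X[k]|² = 8.0000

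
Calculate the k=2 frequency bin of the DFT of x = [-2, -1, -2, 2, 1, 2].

X[2] = Σ(n=0 to 5) x[n] · ω_6^(2n) where ω_6 = e^(-2πi/6)
= (-2)·ω_6^0 + (-1)·ω_6^2 + (-2)·ω_6^4 + (2)·ω_6^6 + (1)·ω_6^8 + (2)·ω_6^10

X[2] = 0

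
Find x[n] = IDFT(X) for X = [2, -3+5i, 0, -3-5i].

x[n] = (1/4) Σ(k=0 to 3) X[k] · e^(2πikn/4)

Computing each x[n]:
x[0] = -1
x[1] = -2
x[2] = 2
x[3] = 3

x = [-1, -2, 2, 3]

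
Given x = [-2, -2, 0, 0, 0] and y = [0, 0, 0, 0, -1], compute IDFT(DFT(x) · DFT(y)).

(x ⊛ y)[n] = Σ(m=0 to 4) x[m] · y[(n-m) mod 5]

Computing each output sample:
(x ⊛ y)[0] = 2
(x ⊛ y)[1] = 0
(x ⊛ y)[2] = 0
(x ⊛ y)[3] = 0
(x ⊛ y)[4] = 2

x ⊛ y = [2, 0, 0, 0, 2]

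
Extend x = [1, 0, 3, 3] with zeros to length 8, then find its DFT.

Original 4-point DFT: [7, -2+3i, 1, -2-3i]
Zero-padded 8-point DFT provides frequency interpolation.

DFT_8([x, 0, ...]) = [7, -1.1213-5.1213i, -2+3i, 3.1213+0.8787i, 1, 3.1213-0.8787i, -2-3i, -1.1213+5.1213i]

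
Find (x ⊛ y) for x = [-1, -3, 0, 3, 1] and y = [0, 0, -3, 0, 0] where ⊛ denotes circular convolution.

(x ⊛ y)[n] = Σ(m=0 to 4) x[m] · y[(n-m) mod 5]

Computing each output sample:
(x ⊛ y)[0] = -9
(x ⊛ y)[1] = -3
(x ⊛ y)[2] = 3
(x ⊛ y)[3] = 9
(x ⊛ y)[4] = 0

x ⊛ y = [-9, -3, 3, 9, 0]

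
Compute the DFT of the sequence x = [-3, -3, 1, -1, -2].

X[k] = Σ(n=0 to 4) x[n] · ω_5^(nk)
where ω_5 = e^(-2πi/5)

Computing each X[k]:
X[0] = -8
X[1] = -4.5451-0.2245i
X[2] = 1.0451+2.4899i
X[3] = 1.0451-2.4899i
X[4] = -4.5451+0.2245i

X = [-8, -4.5451-0.2245i, 1.0451+2.4899i, 1.0451-2.4899i, -4.5451+0.2245i]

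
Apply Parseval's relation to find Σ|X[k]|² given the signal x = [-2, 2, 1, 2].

Parseval: Σ|x[n]|² = (1/N)Σ|X[k]|², so Σ|X[k]|² = N·Σ|x[n]|² = 4·13.0000

Σ|X[k]|² = N·Σ|x[n]|² = 4·13.0000 = 52.0000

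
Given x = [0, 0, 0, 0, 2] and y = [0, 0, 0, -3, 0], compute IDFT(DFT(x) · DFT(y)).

(x ⊛ y)[n] = Σ(m=0 to 4) x[m] · y[(n-m) mod 5]

Computing each output sample:
(x ⊛ y)[0] = 0
(x ⊛ y)[1] = 0
(x ⊛ y)[2] = -6
(x ⊛ y)[3] = 0
(x ⊛ y)[4] = 0

x ⊛ y = [0, 0, -6, 0, 0]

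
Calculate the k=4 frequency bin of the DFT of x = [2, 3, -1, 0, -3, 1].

X[4] = Σ(n=0 to 5) x[n] · ω_6^(4n) where ω_6 = e^(-2πi/6)
= (2)·ω_6^0 + (3)·ω_6^4 + (-1)·ω_6^8 + (0)·ω_6^12 + (-3)·ω_6^16 + (1)·ω_6^20

X[4] = 2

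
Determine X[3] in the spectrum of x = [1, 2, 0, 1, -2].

X[3] = Σ(n=0 to 4) x[n] · ω_5^(3n) where ω_5 = e^(-2πi/5)
= (1)·ω_5^0 + (2)·ω_5^3 + (0)·ω_5^6 + (1)·ω_5^9 + (-2)·ω_5^12

X[3] = 1.3090+3.3022i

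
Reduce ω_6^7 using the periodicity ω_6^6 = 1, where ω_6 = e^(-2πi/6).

Since ω_6^6 = 1, powers reduce modulo 6.
7 mod 6 = 1
So ω_6^7 = ω_6^1 = e^(-2πi·1/6)

ω_6^7 = ω_6^1 = 0.5000-0.8660i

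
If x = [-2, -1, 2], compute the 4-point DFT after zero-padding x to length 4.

Original 3-point DFT: [-1, -2.5000+2.5981i, -2.5000-2.5981i]
Zero-padded 4-point DFT provides frequency interpolation.

DFT_4([x, 0, ...]) = [-1, -4+1i, 1, -4-1i]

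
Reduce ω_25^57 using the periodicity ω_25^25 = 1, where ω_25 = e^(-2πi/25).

Since ω_25^25 = 1, powers reduce modulo 25.
57 mod 25 = 7
So ω_25^57 = ω_25^7 = e^(-2πi·7/25)

ω_25^57 = ω_25^7 = -0.1874-0.9823i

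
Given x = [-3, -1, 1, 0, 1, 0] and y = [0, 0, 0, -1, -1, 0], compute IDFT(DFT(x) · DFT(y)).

(x ⊛ y)[n] = Σ(m=0 to 5) x[m] · y[(n-m) mod 6]

Computing each output sample:
(x ⊛ y)[0] = -1
(x ⊛ y)[1] = -1
(x ⊛ y)[2] = -1
(x ⊛ y)[3] = 3
(x ⊛ y)[4] = 4
(x ⊛ y)[5] = 0

x ⊛ y = [-1, -1, -1, 3, 4, 0]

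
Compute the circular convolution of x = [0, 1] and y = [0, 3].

(x ⊛ y)[n] = Σ(m=0 to 1) x[m] · y[(n-m) mod 2]

Computing each output sample:
(x ⊛ y)[0] = 3
(x ⊛ y)[1] = 0

x ⊛ y = [3, 0]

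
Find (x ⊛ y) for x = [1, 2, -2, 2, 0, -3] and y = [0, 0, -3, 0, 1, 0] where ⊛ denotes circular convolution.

(x ⊛ y)[n] = Σ(m=0 to 5) x[m] · y[(n-m) mod 6]

Computing each output sample:
(x ⊛ y)[0] = -2
(x ⊛ y)[1] = 11
(x ⊛ y)[2] = -3
(x ⊛ y)[3] = -9
(x ⊛ y)[4] = 7
(x ⊛ y)[5] = -4

x ⊛ y = [-2, 11, -3, -9, 7, -4]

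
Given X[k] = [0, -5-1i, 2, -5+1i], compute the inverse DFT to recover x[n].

x[n] = (1/4) Σ(k=0 to 3) X[k] · e^(2πikn/4)

Computing each x[n]:
x[0] = -2
x[1] = 0
x[2] = 3
x[3] = -1

x = [-2, 0, 3, -1]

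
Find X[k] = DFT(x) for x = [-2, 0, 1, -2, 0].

X[k] = Σ(n=0 to 4) x[n] · ω_5^(nk)
where ω_5 = e^(-2πi/5)

Computing each X[k]:
X[0] = -3
X[1] = -1.1910-1.7634i
X[2] = -2.3090+2.8532i
X[3] = -2.3090-2.8532i
X[4] = -1.1910+1.7634i

X = [-3, -1.1910-1.7634i, -2.3090+2.8532i, -2.3090-2.8532i, -1.1910+1.7634i]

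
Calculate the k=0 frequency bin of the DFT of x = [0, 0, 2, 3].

X[0] = Σ(n=0 to 3) x[n] · ω_4^0 = Σ x[n]
= (0) + (0) + (2) + (3)

X[0] = 5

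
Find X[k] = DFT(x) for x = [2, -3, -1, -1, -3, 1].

X[k] = Σ(n=0 to 5) x[n] · ω_6^(nk)
where ω_6 = e^(-2πi/6)

Computing each X[k]:
X[0] = -5
X[1] = 4.0000+1.7321i
X[2] = 4.0000+5.1962i
X[3] = 1
X[4] = 4.0000-5.1962i
X[5] = 4.0000-1.7321i

X = [-5, 4.0000+1.7321i, 4.0000+5.1962i, 1, 4.0000-5.1962i, 4.0000-1.7321i]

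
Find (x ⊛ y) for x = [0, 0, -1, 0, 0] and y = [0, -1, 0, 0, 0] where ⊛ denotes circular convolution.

(x ⊛ y)[n] = Σ(m=0 to 4) x[m] · y[(n-m) mod 5]

Computing each output sample:
(x ⊛ y)[0] = 0
(x ⊛ y)[1] = 0
(x ⊛ y)[2] = 0
(x ⊛ y)[3] = 1
(x ⊛ y)[4] = 0

x ⊛ y = [0, 0, 0, 1, 0]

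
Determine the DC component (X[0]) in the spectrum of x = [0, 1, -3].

X[0] = Σ(n=0 to 2) x[n] · ω_3^0 = Σ x[n]
= (0) + (1) + (-3)

X[0] = -2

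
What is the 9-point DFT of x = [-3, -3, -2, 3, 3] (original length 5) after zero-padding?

Original 5-point DFT: [-2, -3.8090+8.6453i, -2.6910-1.2286i, -2.6910+1.2286i, -3.8090-8.6453i]
Zero-padded 9-point DFT provides frequency interpolation.

DFT_9([x, 0, ...]) = [-2, -9.9645+0.2738i, -0.8434+8.1649i, 1.0000-1.7321i, -2.6921+0.0968i, -2.6921-0.0968i, 1.0000+1.7321i, -0.8434-8.1649i, -9.9645-0.2738i]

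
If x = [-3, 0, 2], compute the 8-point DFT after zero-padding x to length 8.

Original 3-point DFT: [-1, -4.0000+1.7321i, -4.0000-1.7321i]
Zero-padded 8-point DFT provides frequency interpolation.

DFT_8([x, 0, ...]) = [-1, -3-2i, -5, -3+2i, -1, -3-2i, -5, -3+2i]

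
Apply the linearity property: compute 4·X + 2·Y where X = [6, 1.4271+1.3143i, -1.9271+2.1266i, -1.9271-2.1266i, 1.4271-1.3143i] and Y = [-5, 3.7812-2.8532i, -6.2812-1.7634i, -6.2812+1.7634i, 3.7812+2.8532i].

By linearity: DFT(4x + 2y) = 4·DFT(x) + 2·DFT(y)
= 4·[6, 1.4271+1.3143i, -1.9271+2.1266i, -1.9271-2.1266i, 1.4271-1.3143i] + 2·[-5, 3.7812-2.8532i, -6.2812-1.7634i, -6.2812+1.7634i, 3.7812+2.8532i]

Computing element-wise:
Z[0] = 4·(6) + 2·(-5) = 14
Z[1] = 4·(1.4271+1.3143i) + 2·(3.7812-2.8532i) = 13.2708-0.4492i
Z[2] = 4·(-1.9271+2.1266i) + 2·(-6.2812-1.7634i) = -20.2708+4.9796i
Z[3] = 4·(-1.9271-2.1266i) + 2·(-6.2812+1.7634i) = -20.2708-4.9796i
Z[4] = 4·(1.4271-1.3143i) + 2·(3.7812+2.8532i) = 13.2708+0.4492i

DFT(4x + 2y) = 4·X + 2·Y = [14, 13.2708-0.4492i, -20.2708+4.9796i, -20.2708-4.9796i, 13.2708+0.4492i]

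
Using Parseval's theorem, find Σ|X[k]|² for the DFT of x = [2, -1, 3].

Parseval: Σ|x[n]|² = (1/N)Σ|X[k]|², so Σ|X[k]|² = N·Σ|x[n]|² = 3·14.0000

Σ|X[k]|² = N·Σ|x[n]|² = 3·14.0000 = 42.0000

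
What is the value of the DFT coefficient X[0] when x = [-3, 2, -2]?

X[0] = Σ(n=0 to 2) x[n] · ω_3^0 = Σ x[n]
= (-3) + (2) + (-2)

X[0] = -3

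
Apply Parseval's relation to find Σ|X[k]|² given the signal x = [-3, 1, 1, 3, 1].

Parseval: Σ|x[n]|² = (1/N)Σ|X[k]|², so Σ|X[k]|² = N·Σ|x[n]|² = 5·21.0000

Σ|X[k]|² = N·Σ|x[n]|² = 5·21.0000 = 105.0000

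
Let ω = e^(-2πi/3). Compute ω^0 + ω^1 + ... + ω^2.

Sum of all nth roots of unity equals 0 for n > 1 (geometric series with r ≠ 1).

0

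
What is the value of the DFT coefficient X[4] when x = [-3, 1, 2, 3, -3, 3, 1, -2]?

X[4] = Σ(n=0 to 7) x[n] · ω_8^(4n) where ω_8 = e^(-2πi/8)
= (-3)·ω_8^0 + (1)·ω_8^4 + (2)·ω_8^8 + (3)·ω_8^12 + (-3)·ω_8^16 + (3)·ω_8^20 + (1)·ω_8^24 + (-2)·ω_8^28

X[4] = -8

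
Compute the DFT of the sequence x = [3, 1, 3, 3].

X[k] = Σ(n=0 to 3) x[n] · ω_4^(nk)
where ω_4 = e^(-2πi/4)

Computing each X[k]:
X[0] = 10
X[1] = 2i
X[2] = 2
X[3] = -2i

X = [10, 2i, 2, -2i]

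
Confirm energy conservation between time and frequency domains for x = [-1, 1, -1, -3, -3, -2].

Time domain:
Σ|x[n]|² = |-1|² + |1|² + |-1|² + |-3|² + |-3|² + |-2|² = 25.0000

Frequency domain:
(1/6)Σ|X[k]|² = (1/6)(|-9|² + |3.5000-4.3301i|² + |-1.5000-0.8660i|² + |-1|² + |-1.5000+0.8660i|² + |3.5000+4.3301i|²) = (1/6)·150.0000 = 25.0000

Both sides agree, confirming Parseval's theorem.

Σ|x[n]|² = (1/N)Σ|X[k]|² = 25.0000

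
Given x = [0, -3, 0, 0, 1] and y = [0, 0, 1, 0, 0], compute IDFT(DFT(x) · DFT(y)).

(x ⊛ y)[n] = Σ(m=0 to 4) x[m] · y[(n-m) mod 5]

Computing each output sample:
(x ⊛ y)[0] = 0
(x ⊛ y)[1] = 1
(x ⊛ y)[2] = 0
(x ⊛ y)[3] = -3
(x ⊛ y)[4] = 0

x ⊛ y = [0, 1, 0, -3, 0]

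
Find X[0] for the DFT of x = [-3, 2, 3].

X[0] = Σ(n=0 to 2) x[n] · ω_3^0 = Σ x[n]
= (-3) + (2) + (3)

X[0] = 2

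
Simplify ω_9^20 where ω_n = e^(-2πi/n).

Since ω_9^9 = 1, powers reduce modulo 9.
20 mod 9 = 2
So ω_9^20 = ω_9^2 = e^(-2πi·2/9)

ω_9^20 = ω_9^2 = 0.1736-0.9848i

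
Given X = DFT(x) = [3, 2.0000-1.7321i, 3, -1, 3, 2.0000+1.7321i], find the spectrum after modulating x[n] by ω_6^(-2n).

Modulation property: DFT(ω_6^(-2n)·x[n]) = X[(k-2) mod 6], so circularly shift X by 2 positions.

X[k-2] = [3, 2.0000+1.7321i, 3, 2.0000-1.7321i, 3, -1]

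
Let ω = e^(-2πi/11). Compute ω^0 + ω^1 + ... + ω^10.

Sum of all nth roots of unity equals 0 for n > 1 (geometric series with r ≠ 1).

0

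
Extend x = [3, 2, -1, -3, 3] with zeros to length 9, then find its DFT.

Original 5-point DFT: [4, 7.7812-0.2245i, -2.2812+2.4899i, -2.2812-2.4899i, 7.7812+0.2245i]
Zero-padded 9-point DFT provides frequency interpolation.

DFT_9([x, 0, ...]) = [4, 3.0394+1.2712i, 8.0851-2.2973i, -2.0000-5.1962i, 2.3755+4.2257i, 2.3755-4.2257i, -2.0000+5.1962i, 8.0851+2.2973i, 3.0394-1.2712i]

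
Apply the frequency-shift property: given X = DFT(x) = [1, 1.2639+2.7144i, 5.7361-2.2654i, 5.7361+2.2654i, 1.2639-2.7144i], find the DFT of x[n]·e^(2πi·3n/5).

Modulation property: DFT(ω_5^(-3n)·x[n]) = X[(k-3) mod 5], so circularly shift X by 3 positions.

X[k-3] = [5.7361-2.2654i, 5.7361+2.2654i, 1.2639-2.7144i, 1, 1.2639+2.7144i]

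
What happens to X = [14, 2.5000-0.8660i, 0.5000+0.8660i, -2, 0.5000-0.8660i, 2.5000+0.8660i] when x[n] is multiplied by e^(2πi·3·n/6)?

Modulation property: DFT(ω_6^(-3n)·x[n]) = X[(k-3) mod 6], so circularly shift X by 3 positions.

X[k-3] = [-2, 0.5000-0.8660i, 2.5000+0.8660i, 14, 2.5000-0.8660i, 0.5000+0.8660i]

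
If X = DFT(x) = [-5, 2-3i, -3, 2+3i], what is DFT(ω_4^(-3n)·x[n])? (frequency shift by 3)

Modulation property: DFT(ω_4^(-3n)·x[n]) = X[(k-3) mod 4], so circularly shift X by 3 positions.

X[k-3] = [2-3i, -3, 2+3i, -5]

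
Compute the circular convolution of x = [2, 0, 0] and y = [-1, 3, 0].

(x ⊛ y)[n] = Σ(m=0 to 2) x[m] · y[(n-m) mod 3]

Computing each output sample:
(x ⊛ y)[0] = -2
(x ⊛ y)[1] = 6
(x ⊛ y)[2] = 0

x ⊛ y = [-2, 6, 0]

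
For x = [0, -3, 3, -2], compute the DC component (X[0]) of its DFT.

X[0] = Σ(n=0 to 3) x[n] · ω_4^0 = Σ x[n]
= (0) + (-3) + (3) + (-2)

X[0] = -2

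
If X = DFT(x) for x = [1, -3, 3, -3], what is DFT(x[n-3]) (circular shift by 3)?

Time shift by 3: X_shifted[k] = ω_4^(3k) · X[k]
Shifted x = [-3, 3, -3, 1]

DFT(x[n-3]) = [-2, -2i, -10, 2i]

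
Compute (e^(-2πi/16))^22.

Since ω_16^16 = 1, powers reduce modulo 16.
22 mod 16 = 6
So ω_16^22 = ω_16^6 = e^(-2πi·6/16)

ω_16^22 = ω_16^6 = -0.7071-0.7071i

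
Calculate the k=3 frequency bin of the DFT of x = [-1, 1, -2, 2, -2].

X[3] = Σ(n=0 to 4) x[n] · ω_5^(3n) where ω_5 = e^(-2πi/5)
= (-1)·ω_5^0 + (1)·ω_5^3 + (-2)·ω_5^6 + (2)·ω_5^9 + (-2)·ω_5^12

X[3] = -0.1910+5.5676i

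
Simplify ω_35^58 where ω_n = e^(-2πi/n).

Since ω_35^35 = 1, powers reduce modulo 35.
58 mod 35 = 23
So ω_35^58 = ω_35^23 = e^(-2πi·23/35)

ω_35^58 = ω_35^23 = -0.5509+0.8346i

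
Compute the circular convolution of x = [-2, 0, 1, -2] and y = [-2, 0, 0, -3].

(x ⊛ y)[n] = Σ(m=0 to 3) x[m] · y[(n-m) mod 4]

Computing each output sample:
(x ⊛ y)[0] = 4
(x ⊛ y)[1] = -3
(x ⊛ y)[2] = 4
(x ⊛ y)[3] = 10

x ⊛ y = [4, -3, 4, 10]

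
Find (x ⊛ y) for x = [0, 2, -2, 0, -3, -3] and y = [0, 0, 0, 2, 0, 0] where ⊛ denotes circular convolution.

(x ⊛ y)[n] = Σ(m=0 to 5) x[m] · y[(n-m) mod 6]

Computing each output sample:
(x ⊛ y)[0] = 0
(x ⊛ y)[1] = -6
(x ⊛ y)[2] = -6
(x ⊛ y)[3] = 0
(x ⊛ y)[4] = 4
(x ⊛ y)[5] = -4

x ⊛ y = [0, -6, -6, 0, 4, -4]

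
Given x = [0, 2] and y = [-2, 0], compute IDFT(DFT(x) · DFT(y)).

(x ⊛ y)[n] = Σ(m=0 to 1) x[m] · y[(n-m) mod 2]

Computing each output sample:
(x ⊛ y)[0] = 0
(x ⊛ y)[1] = -4

x ⊛ y = [0, -4]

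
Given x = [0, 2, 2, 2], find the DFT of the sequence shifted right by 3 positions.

Time shift by 3: X_shifted[k] = ω_4^(3k) · X[k]
Shifted x = [2, 2, 2, 0]

DFT(x[n-3]) = [6, -2i, 2, 2i]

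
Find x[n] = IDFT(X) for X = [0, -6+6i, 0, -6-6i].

x[n] = (1/4) Σ(k=0 to 3) X[k] · e^(2πikn/4)

Computing each x[n]:
x[0] = -3
x[1] = -3
x[2] = 3
x[3] = 3

x = [-3, -3, 3, 3]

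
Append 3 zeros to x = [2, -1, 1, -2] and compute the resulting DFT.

Original 4-point DFT: [0, 1-1i, 6, 1+1i]
Zero-padded 7-point DFT provides frequency interpolation.

DFT_7([x, 0, ...]) = [0, 2.9559+0.6747i, 0.0746-0.1549i, 3.9695+3.1656i, 3.9695-3.1656i, 0.0746+0.1549i, 2.9559-0.6747i]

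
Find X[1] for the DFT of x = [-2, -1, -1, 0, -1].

X[1] = Σ(n=0 to 4) x[n] · ω_5^(1n) where ω_5 = e^(-2πi/5)
= (-2)·ω_5^0 + (-1)·ω_5^1 + (-1)·ω_5^2 + (0)·ω_5^3 + (-1)·ω_5^4

X[1] = -1.8090+0.5878i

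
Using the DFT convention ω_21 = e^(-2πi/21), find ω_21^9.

ω_21^9 = e^(-2πi·9/21)
= cos(-2π·9/21) + i·sin(-2π·9/21)
= cos(-18π/21) + i·sin(-18π/21)

ω_21^9 = cos(-18π/21) + i·sin(-18π/21) = -0.9010-0.4339i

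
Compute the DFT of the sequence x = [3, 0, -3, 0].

X[k] = Σ(n=0 to 3) x[n] · ω_4^(nk)
where ω_4 = e^(-2πi/4)

Computing each X[k]:
X[0] = 0
X[1] = 6
X[2] = 0
X[3] = 6

X = [0, 6, 0, 6]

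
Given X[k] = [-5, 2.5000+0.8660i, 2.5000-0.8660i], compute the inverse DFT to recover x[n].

x[n] = (1/3) Σ(k=0 to 2) X[k] · e^(2πikn/3)

Computing each x[n]:
x[0] = 0
x[1] = -3
x[2] = -2

x = [0, -3, -2]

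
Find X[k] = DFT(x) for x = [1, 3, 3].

X[k] = Σ(n=0 to 2) x[n] · ω_3^(nk)
where ω_3 = e^(-2πi/3)

Computing each X[k]:
X[0] = 7
X[1] = -2
X[2] = -2

X = [7, -2, -2]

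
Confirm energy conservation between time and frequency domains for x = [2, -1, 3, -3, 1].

Time domain:
Σ|x[n]|² = |2|² + |-1|² + |3|² + |-3|² + |1|² = 24.0000

Frequency domain:
(1/5)Σ|X[k]|² = (1/5)(|2|² + |2.0000-1.6246i|² + |2.0000+6.8819i|² + |2.0000-6.8819i|² + |2.0000+1.6246i|²) = (1/5)·120.0000 = 24.0000

Both sides agree, confirming Parseval's theorem.

Σ|x[n]|² = (1/N)Σ|X[k]|² = 24.0000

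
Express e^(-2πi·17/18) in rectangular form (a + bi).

ω_18^17 = e^(-2πi·17/18)
= cos(-2π·17/18) + i·sin(-2π·17/18)
= cos(-34π/18) + i·sin(-34π/18)

ω_18^17 = cos(-34π/18) + i·sin(-34π/18) = 0.9397+0.3420i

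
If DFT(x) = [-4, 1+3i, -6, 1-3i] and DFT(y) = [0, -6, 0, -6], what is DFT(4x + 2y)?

By linearity: DFT(4x + 2y) = 4·DFT(x) + 2·DFT(y)
= 4·[-4, 1+3i, -6, 1-3i] + 2·[0, -6, 0, -6]

Computing element-wise:
Z[0] = 4·(-4) + 2·(0) = -16
Z[1] = 4·(1+3i) + 2·(-6) = -8+12i
Z[2] = 4·(-6) + 2·(0) = -24
Z[3] = 4·(1-3i) + 2·(-6) = -8-12i

DFT(4x + 2y) = 4·X + 2·Y = [-16, -8+12i, -24, -8-12i]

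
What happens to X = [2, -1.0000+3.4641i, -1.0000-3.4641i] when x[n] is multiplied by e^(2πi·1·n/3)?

Modulation property: DFT(ω_3^(-1n)·x[n]) = X[(k-1) mod 3], so circularly shift X by 1 positions.

X[k-1] = [-1.0000-3.4641i, 2, -1.0000+3.4641i]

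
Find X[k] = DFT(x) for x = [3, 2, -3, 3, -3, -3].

X[k] = Σ(n=0 to 5) x[n] · ω_6^(nk)
where ω_6 = e^(-2πi/6)

Computing each X[k]:
X[0] = -1
X[1] = 2.5000-4.3301i
X[2] = 9.5000-4.3301i
X[3] = -5
X[4] = 9.5000+4.3301i
X[5] = 2.5000+4.3301i

X = [-1, 2.5000-4.3301i, 9.5000-4.3301i, -5, 9.5000+4.3301i, 2.5000+4.3301i]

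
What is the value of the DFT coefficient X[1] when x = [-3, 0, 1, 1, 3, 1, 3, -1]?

X[1] = Σ(n=0 to 7) x[n] · ω_8^(1n) where ω_8 = e^(-2πi/8)
= (-3)·ω_8^0 + (0)·ω_8^1 + (1)·ω_8^2 + (1)·ω_8^3 + (3)·ω_8^4 + (1)·ω_8^5 + (3)·ω_8^6 + (-1)·ω_8^7

X[1] = -8.1213+1.2929i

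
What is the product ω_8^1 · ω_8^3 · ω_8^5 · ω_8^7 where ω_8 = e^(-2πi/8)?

The primitive 8th roots of unity are ω_8^k for k coprime to 8: k ∈ {1, 3, 5, 7}
Their product equals the constant term of the cyclotomic polynomial Φ_8(x) up to sign.
For n ≥ 3, the product of all primitive nth roots of unity is 1. (For n=1 it is 1; for n=2 it is -1.)

1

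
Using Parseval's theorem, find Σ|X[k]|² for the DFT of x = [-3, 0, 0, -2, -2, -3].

Parseval: Σ|x[n]|² = (1/N)Σ|X[k]|², so Σ|X[k]|² = N·Σ|x[n]|² = 6·26.0000

Σ|X[k]|² = N·Σ|x[n]|² = 6·26.0000 = 156.0000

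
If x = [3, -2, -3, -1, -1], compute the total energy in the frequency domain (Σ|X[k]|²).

Parseval: Σ|x[n]|² = (1/N)Σ|X[k]|², so Σ|X[k]|² = N·Σ|x[n]|² = 5·24.0000

Σ|X[k]|² = N·Σ|x[n]|² = 5·24.0000 = 120.0000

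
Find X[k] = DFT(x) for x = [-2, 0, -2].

X[k] = Σ(n=0 to 2) x[n] · ω_3^(nk)
where ω_3 = e^(-2πi/3)

Computing each X[k]:
X[0] = -4
X[1] = -1.0000-1.7321i
X[2] = -1.0000+1.7321i

X = [-4, -1.0000-1.7321i, -1.0000+1.7321i]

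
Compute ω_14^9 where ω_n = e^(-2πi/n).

ω_14^9 = e^(-2πi·9/14)
= cos(-2π·9/14) + i·sin(-2π·9/14)
= cos(-18π/14) + i·sin(-18π/14)

ω_14^9 = cos(-18π/14) + i·sin(-18π/14) = -0.6235+0.7818i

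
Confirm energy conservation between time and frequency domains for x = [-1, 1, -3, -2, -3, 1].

Time domain:
Σ|x[n]|² = |-1|² + |1|² + |-3|² + |-2|² + |-3|² + |1|² = 25.0000

Frequency domain:
(1/6)Σ|X[k]|² = (1/6)(|-7|² + |5|² + |-1|² + |-7|² + |-1|² + |5|²) = (1/6)·150.0000 = 25.0000

Both sides agree, confirming Parseval's theorem.

Σ|x[n]|² = (1/N)Σ|X[k]|² = 25.0000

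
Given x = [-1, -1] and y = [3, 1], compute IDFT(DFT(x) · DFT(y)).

(x ⊛ y)[n] = Σ(m=0 to 1) x[m] · y[(n-m) mod 2]

Computing each output sample:
(x ⊛ y)[0] = -4
(x ⊛ y)[1] = -4

x ⊛ y = [-4, -4]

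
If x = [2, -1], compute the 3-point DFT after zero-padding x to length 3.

Original 2-point DFT: [1, 3]
Zero-padded 3-point DFT provides frequency interpolation.

DFT_3([x, 0, ...]) = [1, 2.5000+0.8660i, 2.5000-0.8660i]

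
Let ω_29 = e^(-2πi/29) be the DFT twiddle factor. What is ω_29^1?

ω_29^1 = e^(-2πi·1/29)
= cos(-2π·1/29) + i·sin(-2π·1/29)
= cos(-2π/29) + i·sin(-2π/29)

ω_29^1 = cos(-2π/29) + i·sin(-2π/29) = 0.9766-0.2150i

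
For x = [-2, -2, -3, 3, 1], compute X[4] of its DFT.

X[4] = Σ(n=0 to 4) x[n] · ω_5^(4n) where ω_5 = e^(-2πi/5)
= (-2)·ω_5^0 + (-2)·ω_5^4 + (-3)·ω_5^8 + (3)·ω_5^12 + (1)·ω_5^16

X[4] = -2.3090-6.3799i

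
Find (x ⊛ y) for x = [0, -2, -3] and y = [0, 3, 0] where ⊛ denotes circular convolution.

(x ⊛ y)[n] = Σ(m=0 to 2) x[m] · y[(n-m) mod 3]

Computing each output sample:
(x ⊛ y)[0] = -9
(x ⊛ y)[1] = 0
(x ⊛ y)[2] = -6

x ⊛ y = [-9, 0, -6]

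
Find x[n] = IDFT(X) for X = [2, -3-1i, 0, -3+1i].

x[n] = (1/4) Σ(k=0 to 3) X[k] · e^(2πikn/4)

Computing each x[n]:
x[0] = -1
x[1] = 1
x[2] = 2
x[3] = 0

x = [-1, 1, 2, 0]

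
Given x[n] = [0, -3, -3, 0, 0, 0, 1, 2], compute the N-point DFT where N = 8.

X[k] = Σ(n=0 to 7) x[n] · ω_8^(nk)
where ω_8 = e^(-2πi/8)

Computing each X[k]:
X[0] = -3
X[1] = -0.7071+7.5355i
X[2] = 2+5i
X[3] = 0.7071-0.4645i
X[4] = -1
X[5] = 0.7071+0.4645i
X[6] = 2-5i
X[7] = -0.7071-7.5355i

X = [-3, -0.7071+7.5355i, 2+5i, 0.7071-0.4645i, -1, 0.7071+0.4645i, 2-5i, -0.7071-7.5355i]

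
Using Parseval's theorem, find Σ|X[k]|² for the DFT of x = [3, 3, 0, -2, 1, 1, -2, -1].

Parseval: Σ|x[n]|² = (1/N)Σ|X[k]|², so Σ|X[k]|² = N·Σ|x[n]|² = 8·29.0000

Σ|X[k]|² = N·Σ|x[n]|² = 8·29.0000 = 232.0000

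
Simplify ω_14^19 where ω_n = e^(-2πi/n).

Since ω_14^14 = 1, powers reduce modulo 14.
19 mod 14 = 5
So ω_14^19 = ω_14^5 = e^(-2πi·5/14)

ω_14^19 = ω_14^5 = -0.6235-0.7818i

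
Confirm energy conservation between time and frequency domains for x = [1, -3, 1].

Time domain:
Σ|x[n]|² = |1|² + |-3|² + |1|² = 11.0000

Frequency domain:
(1/3)Σ|X[k]|² = (1/3)(|-1|² + |2.0000+3.4641i|² + |2.0000-3.4641i|²) = (1/3)·33.0000 = 11.0000

Both sides agree, confirming Parseval's theorem.

Σ|x[n]|² = (1/N)Σ|X[k]|² = 11.0000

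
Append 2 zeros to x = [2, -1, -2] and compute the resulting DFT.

Original 3-point DFT: [-1, 3.5000-0.8660i, 3.5000+0.8660i]
Zero-padded 5-point DFT provides frequency interpolation.

DFT_5([x, 0, ...]) = [-1, 3.3090+2.1266i, 2.1910-1.3143i, 2.1910+1.3143i, 3.3090-2.1266i]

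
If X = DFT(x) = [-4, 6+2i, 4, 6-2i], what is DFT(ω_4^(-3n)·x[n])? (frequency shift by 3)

Modulation property: DFT(ω_4^(-3n)·x[n]) = X[(k-3) mod 4], so circularly shift X by 3 positions.

X[k-3] = [6+2i, 4, 6-2i, -4]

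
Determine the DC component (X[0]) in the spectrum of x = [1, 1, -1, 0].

X[0] = Σ(n=0 to 3) x[n] · ω_4^0 = Σ x[n]
= (1) + (1) + (-1) + (0)

X[0] = 1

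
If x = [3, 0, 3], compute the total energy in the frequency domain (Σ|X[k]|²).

Parseval: Σ|x[n]|² = (1/N)Σ|X[k]|², so Σ|X[k]|² = N·Σ|x[n]|² = 3·18.0000

Σ|X[k]|² = N·Σ|x[n]|² = 3·18.0000 = 54.0000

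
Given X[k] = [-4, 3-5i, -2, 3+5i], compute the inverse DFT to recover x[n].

x[n] = (1/4) Σ(k=0 to 3) X[k] · e^(2πikn/4)

Computing each x[n]:
x[0] = 0
x[1] = 2
x[2] = -3
x[3] = -3

x = [0, 2, -3, -3]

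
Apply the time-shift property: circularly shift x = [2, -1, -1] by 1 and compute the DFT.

Time shift by 1: X_shifted[k] = ω_3^(1k) · X[k]
Shifted x = [-1, 2, -1]

DFT(x[n-1]) = [0, -1.5000-2.5981i, -1.5000+2.5981i]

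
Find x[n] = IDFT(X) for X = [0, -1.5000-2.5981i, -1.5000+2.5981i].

x[n] = (1/3) Σ(k=0 to 2) X[k] · e^(2πikn/3)

Computing each x[n]:
x[0] = -1
x[1] = 2
x[2] = -1

x = [-1, 2, -1]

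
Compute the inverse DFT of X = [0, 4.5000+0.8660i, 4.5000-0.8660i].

x[n] = (1/3) Σ(k=0 to 2) X[k] · e^(2πikn/3)

Computing each x[n]:
x[0] = 3
x[1] = -2
x[2] = -1

x = [3, -2, -1]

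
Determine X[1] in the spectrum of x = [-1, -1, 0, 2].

X[1] = Σ(n=0 to 3) x[n] · ω_4^(1n) where ω_4 = e^(-2πi/4)
= (-1)·ω_4^0 + (-1)·ω_4^1 + (0)·ω_4^2 + (2)·ω_4^3

X[1] = -1+3i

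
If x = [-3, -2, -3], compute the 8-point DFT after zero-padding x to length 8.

Original 3-point DFT: [-8, -0.5000-0.8660i, -0.5000+0.8660i]
Zero-padded 8-point DFT provides frequency interpolation.

DFT_8([x, 0, ...]) = [-8, -4.4142+4.4142i, 2i, -1.5858-1.5858i, -4, -1.5858+1.5858i, -2i, -4.4142-4.4142i]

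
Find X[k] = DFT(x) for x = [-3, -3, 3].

X[k] = Σ(n=0 to 2) x[n] · ω_3^(nk)
where ω_3 = e^(-2πi/3)

Computing each X[k]:
X[0] = -3
X[1] = -3.0000+5.1962i
X[2] = -3.0000-5.1962i

X = [-3, -3.0000+5.1962i, -3.0000-5.1962i]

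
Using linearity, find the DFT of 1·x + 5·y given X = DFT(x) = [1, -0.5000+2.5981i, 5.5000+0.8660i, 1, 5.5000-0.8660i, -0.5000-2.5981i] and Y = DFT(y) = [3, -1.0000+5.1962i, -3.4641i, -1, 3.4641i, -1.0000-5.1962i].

By linearity: DFT(1x + 5y) = 1·DFT(x) + 5·DFT(y)
= 1·[1, -0.5000+2.5981i, 5.5000+0.8660i, 1, 5.5000-0.8660i, -0.5000-2.5981i] + 5·[3, -1.0000+5.1962i, -3.4641i, -1, 3.4641i, -1.0000-5.1962i]

Computing element-wise:
Z[0] = 1·(1) + 5·(3) = 16
Z[1] = 1·(-0.5000+2.5981i) + 5·(-1.0000+5.1962i) = -5.5000+28.5791i
Z[2] = 1·(5.5000+0.8660i) + 5·(-3.4641i) = 5.5000-16.4545i
Z[3] = 1·(1) + 5·(-1) = -4
Z[4] = 1·(5.5000-0.8660i) + 5·(3.4641i) = 5.5000+16.4545i
Z[5] = 1·(-0.5000-2.5981i) + 5·(-1.0000-5.1962i) = -5.5000-28.5791i

DFT(1x + 5y) = 1·X + 5·Y = [16, -5.5000+28.5791i, 5.5000-16.4545i, -4, 5.5000+16.4545i, -5.5000-28.5791i]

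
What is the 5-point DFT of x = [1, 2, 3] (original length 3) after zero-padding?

Original 3-point DFT: [6, -1.5000+0.8660i, -1.5000-0.8660i]
Zero-padded 5-point DFT provides frequency interpolation.

DFT_5([x, 0, ...]) = [6, -0.8090-3.6655i, 0.3090+1.6776i, 0.3090-1.6776i, -0.8090+3.6655i]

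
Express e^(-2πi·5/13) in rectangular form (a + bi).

ω_13^5 = e^(-2πi·5/13)
= cos(-2π·5/13) + i·sin(-2π·5/13)
= cos(-10π/13) + i·sin(-10π/13)

ω_13^5 = cos(-10π/13) + i·sin(-10π/13) = -0.7485-0.6631i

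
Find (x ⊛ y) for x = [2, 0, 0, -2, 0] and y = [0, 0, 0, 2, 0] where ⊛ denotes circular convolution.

(x ⊛ y)[n] = Σ(m=0 to 4) x[m] · y[(n-m) mod 5]

Computing each output sample:
(x ⊛ y)[0] = 0
(x ⊛ y)[1] = -4
(x ⊛ y)[2] = 0
(x ⊛ y)[3] = 4
(x ⊛ y)[4] = 0

x ⊛ y = [0, -4, 0, 4, 0]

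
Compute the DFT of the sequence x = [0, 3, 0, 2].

X[k] = Σ(n=0 to 3) x[n] · ω_4^(nk)
where ω_4 = e^(-2πi/4)

Computing each X[k]:
X[0] = 5
X[1] = -1i
X[2] = -5
X[3] = 1i

X = [5, -1i, -5, 1i]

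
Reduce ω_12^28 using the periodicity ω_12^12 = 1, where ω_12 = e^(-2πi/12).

Since ω_12^12 = 1, powers reduce modulo 12.
28 mod 12 = 4
So ω_12^28 = ω_12^4 = e^(-2πi·4/12)

ω_12^28 = ω_12^4 = -0.5000-0.8660i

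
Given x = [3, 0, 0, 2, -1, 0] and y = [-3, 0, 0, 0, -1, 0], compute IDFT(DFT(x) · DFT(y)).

(x ⊛ y)[n] = Σ(m=0 to 5) x[m] · y[(n-m) mod 6]

Computing each output sample:
(x ⊛ y)[0] = -9
(x ⊛ y)[1] = -2
(x ⊛ y)[2] = 1
(x ⊛ y)[3] = -6
(x ⊛ y)[4] = 0
(x ⊛ y)[5] = 0

x ⊛ y = [-9, -2, 1, -6, 0, 0]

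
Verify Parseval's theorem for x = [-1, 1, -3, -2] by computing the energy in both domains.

Time domain:
Σ|x[n]|² = |-1|² + |1|² + |-3|² + |-2|² = 15.0000

Frequency domain:
(1/4)Σ|X[k]|² = (1/4)(|-5|² + |2-3i|² + |-3|² + |2+3i|²) = (1/4)·60.0000 = 15.0000

Both sides agree, confirming Parseval's theorem.

Σ|x[n]|² = (1/N)Σ|X[k]|² = 15.0000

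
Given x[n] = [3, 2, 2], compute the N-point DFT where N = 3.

X[k] = Σ(n=0 to 2) x[n] · ω_3^(nk)
where ω_3 = e^(-2πi/3)

Computing each X[k]:
X[0] = 7
X[1] = 1
X[2] = 1

X = [7, 1, 1]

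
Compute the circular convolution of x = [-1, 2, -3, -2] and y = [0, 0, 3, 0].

(x ⊛ y)[n] = Σ(m=0 to 3) x[m] · y[(n-m) mod 4]

Computing each output sample:
(x ⊛ y)[0] = -9
(x ⊛ y)[1] = -6
(x ⊛ y)[2] = -3
(x ⊛ y)[3] = 6

x ⊛ y = [-9, -6, -3, 6]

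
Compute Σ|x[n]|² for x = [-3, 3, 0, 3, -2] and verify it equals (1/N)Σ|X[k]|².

Time domain:
Σ|x[n]|² = |-3|² + |3|² + |0|² + |3|² + |-2|² = 31.0000

Frequency domain:
(1/5)Σ|X[k]|² = (1/5)(|1|² + |-5.1180-2.9919i|² + |-2.8820-5.7921i|² + |-2.8820+5.7921i|² + |-5.1180+2.9919i|²) = (1/5)·155.0000 = 31.0000

Both sides agree, confirming Parseval's theorem.

Σ|x[n]|² = (1/N)Σ|X[k]|² = 31.0000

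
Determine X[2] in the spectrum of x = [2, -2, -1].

X[2] = Σ(n=0 to 2) x[n] · ω_3^(2n) where ω_3 = e^(-2πi/3)
= (2)·ω_3^0 + (-2)·ω_3^2 + (-1)·ω_3^4

X[2] = 3.5000-0.8660i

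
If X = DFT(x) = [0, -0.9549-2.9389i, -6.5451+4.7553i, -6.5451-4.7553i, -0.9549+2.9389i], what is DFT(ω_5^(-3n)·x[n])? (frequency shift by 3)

Modulation property: DFT(ω_5^(-3n)·x[n]) = X[(k-3) mod 5], so circularly shift X by 3 positions.

X[k-3] = [-6.5451+4.7553i, -6.5451-4.7553i, -0.9549+2.9389i, 0, -0.9549-2.9389i]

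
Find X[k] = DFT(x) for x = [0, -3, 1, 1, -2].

X[k] = Σ(n=0 to 4) x[n] · ω_5^(nk)
where ω_5 = e^(-2πi/5)

Computing each X[k]:
X[0] = -3
X[1] = -3.1631+0.9511i
X[2] = 4.6631+0.5878i
X[3] = 4.6631-0.5878i
X[4] = -3.1631-0.9511i

X = [-3, -3.1631+0.9511i, 4.6631+0.5878i, 4.6631-0.5878i, -3.1631-0.9511i]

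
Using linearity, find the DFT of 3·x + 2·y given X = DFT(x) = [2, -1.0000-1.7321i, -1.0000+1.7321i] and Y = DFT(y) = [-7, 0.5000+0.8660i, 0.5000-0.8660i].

By linearity: DFT(3x + 2y) = 3·DFT(x) + 2·DFT(y)
= 3·[2, -1.0000-1.7321i, -1.0000+1.7321i] + 2·[-7, 0.5000+0.8660i, 0.5000-0.8660i]

Computing element-wise:
Z[0] = 3·(2) + 2·(-7) = -8
Z[1] = 3·(-1.0000-1.7321i) + 2·(0.5000+0.8660i) = -2.0000-3.4643i
Z[2] = 3·(-1.0000+1.7321i) + 2·(0.5000-0.8660i) = -2.0000+3.4643i

DFT(3x + 2y) = 3·X + 2·Y = [-8, -2.0000-3.4643i, -2.0000+3.4643i]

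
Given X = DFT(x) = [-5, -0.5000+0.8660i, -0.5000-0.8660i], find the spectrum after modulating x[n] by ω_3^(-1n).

Modulation property: DFT(ω_3^(-1n)·x[n]) = X[(k-1) mod 3], so circularly shift X by 1 positions.

X[k-1] = [-0.5000-0.8660i, -5, -0.5000+0.8660i]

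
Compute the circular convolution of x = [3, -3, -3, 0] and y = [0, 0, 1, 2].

(x ⊛ y)[n] = Σ(m=0 to 3) x[m] · y[(n-m) mod 4]

Computing each output sample:
(x ⊛ y)[0] = -9
(x ⊛ y)[1] = -6
(x ⊛ y)[2] = 3
(x ⊛ y)[3] = 3

x ⊛ y = [-9, -6, 3, 3]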